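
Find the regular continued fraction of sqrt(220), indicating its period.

Write x_i = (sqrt(220) + m_i)/d_i with (m_0, d_0) = (0, 1). a_0 = floor(sqrt(220)) = 14, since 14^2 = 196 <= 220 < 225 = 15^2.
Iterate m_{i+1} = d_i*a_i - m_i, d_{i+1} = (220 - m_{i+1}^2)/d_i, a_{i+1} = floor((a_0 + m_{i+1})/d_{i+1}):
  m_1 = 1*14 - 0 = 14, d_1 = (220 - 14^2)/1 = 24/1 = 24, a_1 = floor((14 + 14)/24) = 1.
  m_2 = 24*1 - 14 = 10, d_2 = (220 - 10^2)/24 = 120/24 = 5, a_2 = floor((14 + 10)/5) = 4.
  m_3 = 5*4 - 10 = 10, d_3 = (220 - 10^2)/5 = 120/5 = 24, a_3 = floor((14 + 10)/24) = 1.
  m_4 = 24*1 - 10 = 14, d_4 = (220 - 14^2)/24 = 24/24 = 1, a_4 = floor((14 + 14)/1) = 28.
  m_5 = 1*28 - 14 = 14, d_5 = (220 - 14^2)/1 = 24/1 = 24: (m_5, d_5) = (m_1, d_1) = (14, 24), so from here the quotients repeat a_1, ..., a_4; the period length is 4.
Hence the expansion of sqrt(220) is a_0 = 14 followed by the repeating block 1, 4, 1, 28 (period 4).

[14; (1, 4, 1, 28)]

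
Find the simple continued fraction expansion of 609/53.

Run the Euclidean algorithm on 609 and 53; the successive quotients are the partial quotients a_0, a_1, ... (each step inverts the fractional part left over by the previous one):
  609 = 11*53 + 26, so a_0 = 11.
  53 = 2*26 + 1, so a_1 = 2.
  26 = 26*1 + 0, so a_2 = 26.
The remainder reaches 0 after 3 divisions, so the expansion has 3 partial quotients, read off in order.

[11; 2, 26]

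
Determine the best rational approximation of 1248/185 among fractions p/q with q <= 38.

236/35

Expand x = 1248/185 as a continued fraction with the Euclidean algorithm:
  1248 = 6*185 + 138, so a_0 = 6.
  185 = 1*138 + 47, so a_1 = 1.
  138 = 2*47 + 44, so a_2 = 2.
  47 = 1*44 + 3, so a_3 = 1.
  44 = 14*3 + 2, so a_4 = 14.
  3 = 1*2 + 1, so a_5 = 1.
  2 = 2*1 + 0, so a_6 = 2.
so x = [6; 1, 2, 1, 14, 1, 2].
Convergents (p_i = a_i*p_{i-1} + p_{i-2}, q_i = a_i*q_{i-1} + q_{i-2} with p_{-2}=0, p_{-1}=1, q_{-2}=1, q_{-1}=0), until the denominator exceeds 38:
  i=0: a_0=6, p_0 = 6*1 + 0 = 6, q_0 = 6*0 + 1 = 1.
  i=1: a_1=1, p_1 = 1*6 + 1 = 7, q_1 = 1*1 + 0 = 1.
  i=2: a_2=2, p_2 = 2*7 + 6 = 20, q_2 = 2*1 + 1 = 3.
  i=3: a_3=1, p_3 = 1*20 + 7 = 27, q_3 = 1*3 + 1 = 4.
  i=4: a_4=14, p_4 = 14*27 + 20 = 398, q_4 = 14*4 + 3 = 59.
q_4 = 59 > 38, so the last convergent with denominator <= 38 is p_3/q_3 = 27/4.
The closest fraction with denominator <= 38 is either p_3/q_3 or the intermediate fraction (k*p_3 + p_2)/(k*q_3 + q_2) with the largest k >= 1 whose denominator stays <= 38; these approach x as k grows, and every other convergent or intermediate fraction in range is farther away.
Largest k: floor((38 - q_2)/q_3) = floor((38 - 3)/4) = 8.
That gives (8*27 + 20)/(8*4 + 3) = 236/35.
Compare the errors: |x - 27/4| = |1248*4 - 27*185|/(185*4) = 3/740, and |x - 236/35| = |1248*35 - 236*185|/(185*35) = 20/6475.
Cross-multiplying, 20*740 = 14800 < 19425 = 3*6475, so 20/6475 is smaller: the intermediate fraction 236/35 is closer to x than 27/4.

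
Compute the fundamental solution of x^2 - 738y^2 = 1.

First expand sqrt(738) as a continued fraction. With x_i = (sqrt(738) + m_i)/d_i and (m_0, d_0) = (0, 1): a_0 = floor(sqrt(738)) = 27, since 27^2 = 729 <= 738 < 784 = 28^2.
Iterate m_{i+1} = d_i*a_i - m_i, d_{i+1} = (738 - m_{i+1}^2)/d_i, a_{i+1} = floor((a_0 + m_{i+1})/d_{i+1}):
  m_1 = 1*27 - 0 = 27, d_1 = (738 - 27^2)/1 = 9/1 = 9, a_1 = floor((27 + 27)/9) = 6.
  m_2 = 9*6 - 27 = 27, d_2 = (738 - 27^2)/9 = 9/9 = 1, a_2 = floor((27 + 27)/1) = 54.
  m_3 = 1*54 - 27 = 27, d_3 = (738 - 27^2)/1 = 9/1 = 9: (m_3, d_3) = (m_1, d_1) = (27, 9), so from here the quotients repeat a_1, a_2; the period length is 2.
So sqrt(738) = [27; (6, 54)] with period length k = 2.
k is even, so the fundamental solution of x^2 - 738y^2 = 1 is (p_{k-1}, q_{k-1}) = (p_1, q_1); compute convergents through index 1.
Convergents (p_i = a_i*p_{i-1} + p_{i-2}, q_i = a_i*q_{i-1} + q_{i-2} with p_{-2}=0, p_{-1}=1, q_{-2}=1, q_{-1}=0):
  i=0: a_0=27, p_0 = 27*1 + 0 = 27, q_0 = 27*0 + 1 = 1.
  i=1: a_1=6, p_1 = 6*27 + 1 = 163, q_1 = 6*1 + 0 = 6.
Check: 163^2 - 738*6^2 = 26569 - 26568 = 1, so (x, y) = (163, 6) solves the equation, and by the theorem it is the least positive solution.

(x, y) = (163, 6)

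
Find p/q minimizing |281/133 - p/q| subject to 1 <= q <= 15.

19/9

Expand x = 281/133 as a continued fraction with the Euclidean algorithm:
  281 = 2*133 + 15, so a_0 = 2.
  133 = 8*15 + 13, so a_1 = 8.
  15 = 1*13 + 2, so a_2 = 1.
  13 = 6*2 + 1, so a_3 = 6.
  2 = 2*1 + 0, so a_4 = 2.
so x = [2; 8, 1, 6, 2].
Convergents (p_i = a_i*p_{i-1} + p_{i-2}, q_i = a_i*q_{i-1} + q_{i-2} with p_{-2}=0, p_{-1}=1, q_{-2}=1, q_{-1}=0), until the denominator exceeds 15:
  i=0: a_0=2, p_0 = 2*1 + 0 = 2, q_0 = 2*0 + 1 = 1.
  i=1: a_1=8, p_1 = 8*2 + 1 = 17, q_1 = 8*1 + 0 = 8.
  i=2: a_2=1, p_2 = 1*17 + 2 = 19, q_2 = 1*8 + 1 = 9.
  i=3: a_3=6, p_3 = 6*19 + 17 = 131, q_3 = 6*9 + 8 = 62.
q_3 = 62 > 15, so the last convergent with denominator <= 15 is p_2/q_2 = 19/9.
The closest fraction with denominator <= 15 is either p_2/q_2 or the intermediate fraction (k*p_2 + p_1)/(k*q_2 + q_1) with the largest k >= 1 whose denominator stays <= 15; these approach x as k grows, and every other convergent or intermediate fraction in range is farther away.
Largest k: floor((15 - q_1)/q_2) = floor((15 - 8)/9) = 0.
Since k = 0, no intermediate fraction beyond p_2/q_2 has denominator <= 15, so the convergent 19/9 is the closest (its error is |281*9 - 19*133|/(133*9) = 2/1197).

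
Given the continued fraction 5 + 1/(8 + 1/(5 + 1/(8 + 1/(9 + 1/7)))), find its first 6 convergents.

Using the convergent recurrence p_i = a_i*p_{i-1} + p_{i-2}, q_i = a_i*q_{i-1} + q_{i-2} with p_{-2}=0, p_{-1}=1, q_{-2}=1, q_{-1}=0:
  i=0: a_0=5, p_0 = 5*1 + 0 = 5, q_0 = 5*0 + 1 = 1.
  i=1: a_1=8, p_1 = 8*5 + 1 = 41, q_1 = 8*1 + 0 = 8.
  i=2: a_2=5, p_2 = 5*41 + 5 = 210, q_2 = 5*8 + 1 = 41.
  i=3: a_3=8, p_3 = 8*210 + 41 = 1721, q_3 = 8*41 + 8 = 336.
  i=4: a_4=9, p_4 = 9*1721 + 210 = 15699, q_4 = 9*336 + 41 = 3065.
  i=5: a_5=7, p_5 = 7*15699 + 1721 = 111614, q_5 = 7*3065 + 336 = 21791.

5/1, 41/8, 210/41, 1721/336, 15699/3065, 111614/21791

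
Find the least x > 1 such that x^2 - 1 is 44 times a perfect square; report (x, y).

First expand sqrt(44) as a continued fraction. With x_i = (sqrt(44) + m_i)/d_i and (m_0, d_0) = (0, 1): a_0 = floor(sqrt(44)) = 6, since 6^2 = 36 <= 44 < 49 = 7^2.
Iterate m_{i+1} = d_i*a_i - m_i, d_{i+1} = (44 - m_{i+1}^2)/d_i, a_{i+1} = floor((a_0 + m_{i+1})/d_{i+1}):
  m_1 = 1*6 - 0 = 6, d_1 = (44 - 6^2)/1 = 8/1 = 8, a_1 = floor((6 + 6)/8) = 1.
  m_2 = 8*1 - 6 = 2, d_2 = (44 - 2^2)/8 = 40/8 = 5, a_2 = floor((6 + 2)/5) = 1.
  m_3 = 5*1 - 2 = 3, d_3 = (44 - 3^2)/5 = 35/5 = 7, a_3 = floor((6 + 3)/7) = 1.
  m_4 = 7*1 - 3 = 4, d_4 = (44 - 4^2)/7 = 28/7 = 4, a_4 = floor((6 + 4)/4) = 2.
  m_5 = 4*2 - 4 = 4, d_5 = (44 - 4^2)/4 = 28/4 = 7, a_5 = floor((6 + 4)/7) = 1.
  m_6 = 7*1 - 4 = 3, d_6 = (44 - 3^2)/7 = 35/7 = 5, a_6 = floor((6 + 3)/5) = 1.
  m_7 = 5*1 - 3 = 2, d_7 = (44 - 2^2)/5 = 40/5 = 8, a_7 = floor((6 + 2)/8) = 1.
  m_8 = 8*1 - 2 = 6, d_8 = (44 - 6^2)/8 = 8/8 = 1, a_8 = floor((6 + 6)/1) = 12.
  m_9 = 1*12 - 6 = 6, d_9 = (44 - 6^2)/1 = 8/1 = 8: (m_9, d_9) = (m_1, d_1) = (6, 8), so from here the quotients repeat a_1, ..., a_8; the period length is 8.
So sqrt(44) = [6; (1, 1, 1, 2, 1, 1, 1, 12)] with period length k = 8.
k is even, so the fundamental solution of x^2 - 44y^2 = 1 is (p_{k-1}, q_{k-1}) = (p_7, q_7); compute convergents through index 7.
Convergents (p_i = a_i*p_{i-1} + p_{i-2}, q_i = a_i*q_{i-1} + q_{i-2} with p_{-2}=0, p_{-1}=1, q_{-2}=1, q_{-1}=0):
  i=0: a_0=6, p_0 = 6*1 + 0 = 6, q_0 = 6*0 + 1 = 1.
  i=1: a_1=1, p_1 = 1*6 + 1 = 7, q_1 = 1*1 + 0 = 1.
  i=2: a_2=1, p_2 = 1*7 + 6 = 13, q_2 = 1*1 + 1 = 2.
  i=3: a_3=1, p_3 = 1*13 + 7 = 20, q_3 = 1*2 + 1 = 3.
  i=4: a_4=2, p_4 = 2*20 + 13 = 53, q_4 = 2*3 + 2 = 8.
  i=5: a_5=1, p_5 = 1*53 + 20 = 73, q_5 = 1*8 + 3 = 11.
  i=6: a_6=1, p_6 = 1*73 + 53 = 126, q_6 = 1*11 + 8 = 19.
  i=7: a_7=1, p_7 = 1*126 + 73 = 199, q_7 = 1*19 + 11 = 30.
Check: 199^2 - 44*30^2 = 39601 - 39600 = 1, so (x, y) = (199, 30) solves the equation, and by the theorem it is the least positive solution.

(x, y) = (199, 30)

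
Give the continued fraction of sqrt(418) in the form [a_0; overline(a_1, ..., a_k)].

Write x_i = (sqrt(418) + m_i)/d_i with (m_0, d_0) = (0, 1). a_0 = floor(sqrt(418)) = 20, since 20^2 = 400 <= 418 < 441 = 21^2.
Iterate m_{i+1} = d_i*a_i - m_i, d_{i+1} = (418 - m_{i+1}^2)/d_i, a_{i+1} = floor((a_0 + m_{i+1})/d_{i+1}):
  m_1 = 1*20 - 0 = 20, d_1 = (418 - 20^2)/1 = 18/1 = 18, a_1 = floor((20 + 20)/18) = 2.
  m_2 = 18*2 - 20 = 16, d_2 = (418 - 16^2)/18 = 162/18 = 9, a_2 = floor((20 + 16)/9) = 4.
  m_3 = 9*4 - 16 = 20, d_3 = (418 - 20^2)/9 = 18/9 = 2, a_3 = floor((20 + 20)/2) = 20.
  m_4 = 2*20 - 20 = 20, d_4 = (418 - 20^2)/2 = 18/2 = 9, a_4 = floor((20 + 20)/9) = 4.
  m_5 = 9*4 - 20 = 16, d_5 = (418 - 16^2)/9 = 162/9 = 18, a_5 = floor((20 + 16)/18) = 2.
  m_6 = 18*2 - 16 = 20, d_6 = (418 - 20^2)/18 = 18/18 = 1, a_6 = floor((20 + 20)/1) = 40.
  m_7 = 1*40 - 20 = 20, d_7 = (418 - 20^2)/1 = 18/1 = 18: (m_7, d_7) = (m_1, d_1) = (20, 18), so from here the quotients repeat a_1, ..., a_6; the period length is 6.
Hence the expansion of sqrt(418) is a_0 = 20 followed by the repeating block 2, 4, 20, 4, 2, 40 (period 6).

[20; overline(2, 4, 20, 4, 2, 40)]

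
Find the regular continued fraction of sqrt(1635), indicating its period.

Write x_i = (sqrt(1635) + m_i)/d_i with (m_0, d_0) = (0, 1). a_0 = floor(sqrt(1635)) = 40, since 40^2 = 1600 <= 1635 < 1681 = 41^2.
Iterate m_{i+1} = d_i*a_i - m_i, d_{i+1} = (1635 - m_{i+1}^2)/d_i, a_{i+1} = floor((a_0 + m_{i+1})/d_{i+1}):
  m_1 = 1*40 - 0 = 40, d_1 = (1635 - 40^2)/1 = 35/1 = 35, a_1 = floor((40 + 40)/35) = 2.
  m_2 = 35*2 - 40 = 30, d_2 = (1635 - 30^2)/35 = 735/35 = 21, a_2 = floor((40 + 30)/21) = 3.
  m_3 = 21*3 - 30 = 33, d_3 = (1635 - 33^2)/21 = 546/21 = 26, a_3 = floor((40 + 33)/26) = 2.
  m_4 = 26*2 - 33 = 19, d_4 = (1635 - 19^2)/26 = 1274/26 = 49, a_4 = floor((40 + 19)/49) = 1.
  m_5 = 49*1 - 19 = 30, d_5 = (1635 - 30^2)/49 = 735/49 = 15, a_5 = floor((40 + 30)/15) = 4.
  m_6 = 15*4 - 30 = 30, d_6 = (1635 - 30^2)/15 = 735/15 = 49, a_6 = floor((40 + 30)/49) = 1.
  m_7 = 49*1 - 30 = 19, d_7 = (1635 - 19^2)/49 = 1274/49 = 26, a_7 = floor((40 + 19)/26) = 2.
  m_8 = 26*2 - 19 = 33, d_8 = (1635 - 33^2)/26 = 546/26 = 21, a_8 = floor((40 + 33)/21) = 3.
  m_9 = 21*3 - 33 = 30, d_9 = (1635 - 30^2)/21 = 735/21 = 35, a_9 = floor((40 + 30)/35) = 2.
  m_10 = 35*2 - 30 = 40, d_10 = (1635 - 40^2)/35 = 35/35 = 1, a_10 = floor((40 + 40)/1) = 80.
  m_11 = 1*80 - 40 = 40, d_11 = (1635 - 40^2)/1 = 35/1 = 35: (m_11, d_11) = (m_1, d_1) = (40, 35), so from here the quotients repeat a_1, ..., a_10; the period length is 10.
Hence the expansion of sqrt(1635) is a_0 = 40 followed by the repeating block 2, 3, 2, 1, 4, 1, 2, 3, 2, 80 (period 10).

[40; (2, 3, 2, 1, 4, 1, 2, 3, 2, 80)]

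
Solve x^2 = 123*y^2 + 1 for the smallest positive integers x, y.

(x, y) = (122, 11)

First expand sqrt(123) as a continued fraction. With x_i = (sqrt(123) + m_i)/d_i and (m_0, d_0) = (0, 1): a_0 = floor(sqrt(123)) = 11, since 11^2 = 121 <= 123 < 144 = 12^2.
Iterate m_{i+1} = d_i*a_i - m_i, d_{i+1} = (123 - m_{i+1}^2)/d_i, a_{i+1} = floor((a_0 + m_{i+1})/d_{i+1}):
  m_1 = 1*11 - 0 = 11, d_1 = (123 - 11^2)/1 = 2/1 = 2, a_1 = floor((11 + 11)/2) = 11.
  m_2 = 2*11 - 11 = 11, d_2 = (123 - 11^2)/2 = 2/2 = 1, a_2 = floor((11 + 11)/1) = 22.
  m_3 = 1*22 - 11 = 11, d_3 = (123 - 11^2)/1 = 2/1 = 2: (m_3, d_3) = (m_1, d_1) = (11, 2), so from here the quotients repeat a_1, a_2; the period length is 2.
So sqrt(123) = [11; (11, 22)] with period length k = 2.
k is even, so the fundamental solution of x^2 - 123y^2 = 1 is (p_{k-1}, q_{k-1}) = (p_1, q_1); compute convergents through index 1.
Convergents (p_i = a_i*p_{i-1} + p_{i-2}, q_i = a_i*q_{i-1} + q_{i-2} with p_{-2}=0, p_{-1}=1, q_{-2}=1, q_{-1}=0):
  i=0: a_0=11, p_0 = 11*1 + 0 = 11, q_0 = 11*0 + 1 = 1.
  i=1: a_1=11, p_1 = 11*11 + 1 = 122, q_1 = 11*1 + 0 = 11.
Check: 122^2 - 123*11^2 = 14884 - 14883 = 1, so (x, y) = (122, 11) solves the equation, and by the theorem it is the least positive solution.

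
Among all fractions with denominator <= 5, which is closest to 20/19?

Expand x = 20/19 as a continued fraction with the Euclidean algorithm:
  20 = 1*19 + 1, so a_0 = 1.
  19 = 19*1 + 0, so a_1 = 19.
so x = [1; 19].
Convergents (p_i = a_i*p_{i-1} + p_{i-2}, q_i = a_i*q_{i-1} + q_{i-2} with p_{-2}=0, p_{-1}=1, q_{-2}=1, q_{-1}=0), until the denominator exceeds 5:
  i=0: a_0=1, p_0 = 1*1 + 0 = 1, q_0 = 1*0 + 1 = 1.
  i=1: a_1=19, p_1 = 19*1 + 1 = 20, q_1 = 19*1 + 0 = 19.
q_1 = 19 > 5, so the last convergent with denominator <= 5 is p_0/q_0 = 1/1.
The closest fraction with denominator <= 5 is either p_0/q_0 or the intermediate fraction (k*p_0 + p_{-1})/(k*q_0 + q_{-1}) with the largest k >= 1 whose denominator stays <= 5; these approach x as k grows, and every other convergent or intermediate fraction in range is farther away.
Largest k: floor((5 - q_{-1})/q_0) = floor((5 - 0)/1) = 5 (using the seeds p_{-1} = 1, q_{-1} = 0).
That gives (5*1 + 1)/(5*1 + 0) = 6/5.
Compare the errors: |x - 1/1| = |20*1 - 1*19|/(19*1) = 1/19, and |x - 6/5| = |20*5 - 6*19|/(19*5) = 14/95.
Cross-multiplying, 1*95 = 95 < 266 = 14*19, so 1/19 is smaller: the convergent 1/1 is closer to x than 6/5.

1/1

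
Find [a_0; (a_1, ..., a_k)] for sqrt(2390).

[48; (1, 7, 1, 8, 1, 7, 1, 96)]

Write x_i = (sqrt(2390) + m_i)/d_i with (m_0, d_0) = (0, 1). a_0 = floor(sqrt(2390)) = 48, since 48^2 = 2304 <= 2390 < 2401 = 49^2.
Iterate m_{i+1} = d_i*a_i - m_i, d_{i+1} = (2390 - m_{i+1}^2)/d_i, a_{i+1} = floor((a_0 + m_{i+1})/d_{i+1}):
  m_1 = 1*48 - 0 = 48, d_1 = (2390 - 48^2)/1 = 86/1 = 86, a_1 = floor((48 + 48)/86) = 1.
  m_2 = 86*1 - 48 = 38, d_2 = (2390 - 38^2)/86 = 946/86 = 11, a_2 = floor((48 + 38)/11) = 7.
  m_3 = 11*7 - 38 = 39, d_3 = (2390 - 39^2)/11 = 869/11 = 79, a_3 = floor((48 + 39)/79) = 1.
  m_4 = 79*1 - 39 = 40, d_4 = (2390 - 40^2)/79 = 790/79 = 10, a_4 = floor((48 + 40)/10) = 8.
  m_5 = 10*8 - 40 = 40, d_5 = (2390 - 40^2)/10 = 790/10 = 79, a_5 = floor((48 + 40)/79) = 1.
  m_6 = 79*1 - 40 = 39, d_6 = (2390 - 39^2)/79 = 869/79 = 11, a_6 = floor((48 + 39)/11) = 7.
  m_7 = 11*7 - 39 = 38, d_7 = (2390 - 38^2)/11 = 946/11 = 86, a_7 = floor((48 + 38)/86) = 1.
  m_8 = 86*1 - 38 = 48, d_8 = (2390 - 48^2)/86 = 86/86 = 1, a_8 = floor((48 + 48)/1) = 96.
  m_9 = 1*96 - 48 = 48, d_9 = (2390 - 48^2)/1 = 86/1 = 86: (m_9, d_9) = (m_1, d_1) = (48, 86), so from here the quotients repeat a_1, ..., a_8; the period length is 8.
Hence the expansion of sqrt(2390) is a_0 = 48 followed by the repeating block 1, 7, 1, 8, 1, 7, 1, 96 (period 8).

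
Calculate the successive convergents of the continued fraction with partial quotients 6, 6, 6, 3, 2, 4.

Using the convergent recurrence p_i = a_i*p_{i-1} + p_{i-2}, q_i = a_i*q_{i-1} + q_{i-2} with p_{-2}=0, p_{-1}=1, q_{-2}=1, q_{-1}=0:
  i=0: a_0=6, p_0 = 6*1 + 0 = 6, q_0 = 6*0 + 1 = 1.
  i=1: a_1=6, p_1 = 6*6 + 1 = 37, q_1 = 6*1 + 0 = 6.
  i=2: a_2=6, p_2 = 6*37 + 6 = 228, q_2 = 6*6 + 1 = 37.
  i=3: a_3=3, p_3 = 3*228 + 37 = 721, q_3 = 3*37 + 6 = 117.
  i=4: a_4=2, p_4 = 2*721 + 228 = 1670, q_4 = 2*117 + 37 = 271.
  i=5: a_5=4, p_5 = 4*1670 + 721 = 7401, q_5 = 4*271 + 117 = 1201.

6/1, 37/6, 228/37, 721/117, 1670/271, 7401/1201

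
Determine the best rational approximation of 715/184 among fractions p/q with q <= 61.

Expand x = 715/184 as a continued fraction with the Euclidean algorithm:
  715 = 3*184 + 163, so a_0 = 3.
  184 = 1*163 + 21, so a_1 = 1.
  163 = 7*21 + 16, so a_2 = 7.
  21 = 1*16 + 5, so a_3 = 1.
  16 = 3*5 + 1, so a_4 = 3.
  5 = 5*1 + 0, so a_5 = 5.
so x = [3; 1, 7, 1, 3, 5].
Convergents (p_i = a_i*p_{i-1} + p_{i-2}, q_i = a_i*q_{i-1} + q_{i-2} with p_{-2}=0, p_{-1}=1, q_{-2}=1, q_{-1}=0), until the denominator exceeds 61:
  i=0: a_0=3, p_0 = 3*1 + 0 = 3, q_0 = 3*0 + 1 = 1.
  i=1: a_1=1, p_1 = 1*3 + 1 = 4, q_1 = 1*1 + 0 = 1.
  i=2: a_2=7, p_2 = 7*4 + 3 = 31, q_2 = 7*1 + 1 = 8.
  i=3: a_3=1, p_3 = 1*31 + 4 = 35, q_3 = 1*8 + 1 = 9.
  i=4: a_4=3, p_4 = 3*35 + 31 = 136, q_4 = 3*9 + 8 = 35.
  i=5: a_5=5, p_5 = 5*136 + 35 = 715, q_5 = 5*35 + 9 = 184.
q_5 = 184 > 61, so the last convergent with denominator <= 61 is p_4/q_4 = 136/35.
The closest fraction with denominator <= 61 is either p_4/q_4 or the intermediate fraction (k*p_4 + p_3)/(k*q_4 + q_3) with the largest k >= 1 whose denominator stays <= 61; these approach x as k grows, and every other convergent or intermediate fraction in range is farther away.
Largest k: floor((61 - q_3)/q_4) = floor((61 - 9)/35) = 1.
That gives (1*136 + 35)/(1*35 + 9) = 171/44.
Compare the errors: |x - 136/35| = |715*35 - 136*184|/(184*35) = 1/6440, and |x - 171/44| = |715*44 - 171*184|/(184*44) = 4/8096.
Cross-multiplying, 1*8096 = 8096 < 25760 = 4*6440, so 1/6440 is smaller: the convergent 136/35 is closer to x than 171/44.

136/35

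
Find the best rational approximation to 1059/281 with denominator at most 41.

Expand x = 1059/281 as a continued fraction with the Euclidean algorithm:
  1059 = 3*281 + 216, so a_0 = 3.
  281 = 1*216 + 65, so a_1 = 1.
  216 = 3*65 + 21, so a_2 = 3.
  65 = 3*21 + 2, so a_3 = 3.
  21 = 10*2 + 1, so a_4 = 10.
  2 = 2*1 + 0, so a_5 = 2.
so x = [3; 1, 3, 3, 10, 2].
Convergents (p_i = a_i*p_{i-1} + p_{i-2}, q_i = a_i*q_{i-1} + q_{i-2} with p_{-2}=0, p_{-1}=1, q_{-2}=1, q_{-1}=0), until the denominator exceeds 41:
  i=0: a_0=3, p_0 = 3*1 + 0 = 3, q_0 = 3*0 + 1 = 1.
  i=1: a_1=1, p_1 = 1*3 + 1 = 4, q_1 = 1*1 + 0 = 1.
  i=2: a_2=3, p_2 = 3*4 + 3 = 15, q_2 = 3*1 + 1 = 4.
  i=3: a_3=3, p_3 = 3*15 + 4 = 49, q_3 = 3*4 + 1 = 13.
  i=4: a_4=10, p_4 = 10*49 + 15 = 505, q_4 = 10*13 + 4 = 134.
q_4 = 134 > 41, so the last convergent with denominator <= 41 is p_3/q_3 = 49/13.
The closest fraction with denominator <= 41 is either p_3/q_3 or the intermediate fraction (k*p_3 + p_2)/(k*q_3 + q_2) with the largest k >= 1 whose denominator stays <= 41; these approach x as k grows, and every other convergent or intermediate fraction in range is farther away.
Largest k: floor((41 - q_2)/q_3) = floor((41 - 4)/13) = 2.
That gives (2*49 + 15)/(2*13 + 4) = 113/30.
Compare the errors: |x - 49/13| = |1059*13 - 49*281|/(281*13) = 2/3653, and |x - 113/30| = |1059*30 - 113*281|/(281*30) = 17/8430.
Cross-multiplying, 2*8430 = 16860 < 62101 = 17*3653, so 2/3653 is smaller: the convergent 49/13 is closer to x than 113/30.

49/13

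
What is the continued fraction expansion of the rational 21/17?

Run the Euclidean algorithm on 21 and 17; the successive quotients are the partial quotients a_0, a_1, ... (each step inverts the fractional part left over by the previous one):
  21 = 1*17 + 4, so a_0 = 1.
  17 = 4*4 + 1, so a_1 = 4.
  4 = 4*1 + 0, so a_2 = 4.
The remainder reaches 0 after 3 divisions, so the expansion has 3 partial quotients, read off in order.

[1; 4, 4]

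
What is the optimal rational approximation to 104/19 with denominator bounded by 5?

11/2

Expand x = 104/19 as a continued fraction with the Euclidean algorithm:
  104 = 5*19 + 9, so a_0 = 5.
  19 = 2*9 + 1, so a_1 = 2.
  9 = 9*1 + 0, so a_2 = 9.
so x = [5; 2, 9].
Convergents (p_i = a_i*p_{i-1} + p_{i-2}, q_i = a_i*q_{i-1} + q_{i-2} with p_{-2}=0, p_{-1}=1, q_{-2}=1, q_{-1}=0), until the denominator exceeds 5:
  i=0: a_0=5, p_0 = 5*1 + 0 = 5, q_0 = 5*0 + 1 = 1.
  i=1: a_1=2, p_1 = 2*5 + 1 = 11, q_1 = 2*1 + 0 = 2.
  i=2: a_2=9, p_2 = 9*11 + 5 = 104, q_2 = 9*2 + 1 = 19.
q_2 = 19 > 5, so the last convergent with denominator <= 5 is p_1/q_1 = 11/2.
The closest fraction with denominator <= 5 is either p_1/q_1 or the intermediate fraction (k*p_1 + p_0)/(k*q_1 + q_0) with the largest k >= 1 whose denominator stays <= 5; these approach x as k grows, and every other convergent or intermediate fraction in range is farther away.
Largest k: floor((5 - q_0)/q_1) = floor((5 - 1)/2) = 2.
That gives (2*11 + 5)/(2*2 + 1) = 27/5.
Compare the errors: |x - 11/2| = |104*2 - 11*19|/(19*2) = 1/38, and |x - 27/5| = |104*5 - 27*19|/(19*5) = 7/95.
Cross-multiplying, 1*95 = 95 < 266 = 7*38, so 1/38 is smaller: the convergent 11/2 is closer to x than 27/5.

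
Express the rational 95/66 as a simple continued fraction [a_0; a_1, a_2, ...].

Run the Euclidean algorithm on 95 and 66; the successive quotients are the partial quotients a_0, a_1, ... (each step inverts the fractional part left over by the previous one):
  95 = 1*66 + 29, so a_0 = 1.
  66 = 2*29 + 8, so a_1 = 2.
  29 = 3*8 + 5, so a_2 = 3.
  8 = 1*5 + 3, so a_3 = 1.
  5 = 1*3 + 2, so a_4 = 1.
  3 = 1*2 + 1, so a_5 = 1.
  2 = 2*1 + 0, so a_6 = 2.
The remainder reaches 0 after 7 divisions, so the expansion has 7 partial quotients, read off in order.

[1; 2, 3, 1, 1, 1, 2]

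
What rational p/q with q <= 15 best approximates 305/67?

41/9

Expand x = 305/67 as a continued fraction with the Euclidean algorithm:
  305 = 4*67 + 37, so a_0 = 4.
  67 = 1*37 + 30, so a_1 = 1.
  37 = 1*30 + 7, so a_2 = 1.
  30 = 4*7 + 2, so a_3 = 4.
  7 = 3*2 + 1, so a_4 = 3.
  2 = 2*1 + 0, so a_5 = 2.
so x = [4; 1, 1, 4, 3, 2].
Convergents (p_i = a_i*p_{i-1} + p_{i-2}, q_i = a_i*q_{i-1} + q_{i-2} with p_{-2}=0, p_{-1}=1, q_{-2}=1, q_{-1}=0), until the denominator exceeds 15:
  i=0: a_0=4, p_0 = 4*1 + 0 = 4, q_0 = 4*0 + 1 = 1.
  i=1: a_1=1, p_1 = 1*4 + 1 = 5, q_1 = 1*1 + 0 = 1.
  i=2: a_2=1, p_2 = 1*5 + 4 = 9, q_2 = 1*1 + 1 = 2.
  i=3: a_3=4, p_3 = 4*9 + 5 = 41, q_3 = 4*2 + 1 = 9.
  i=4: a_4=3, p_4 = 3*41 + 9 = 132, q_4 = 3*9 + 2 = 29.
q_4 = 29 > 15, so the last convergent with denominator <= 15 is p_3/q_3 = 41/9.
The closest fraction with denominator <= 15 is either p_3/q_3 or the intermediate fraction (k*p_3 + p_2)/(k*q_3 + q_2) with the largest k >= 1 whose denominator stays <= 15; these approach x as k grows, and every other convergent or intermediate fraction in range is farther away.
Largest k: floor((15 - q_2)/q_3) = floor((15 - 2)/9) = 1.
That gives (1*41 + 9)/(1*9 + 2) = 50/11.
Compare the errors: |x - 41/9| = |305*9 - 41*67|/(67*9) = 2/603, and |x - 50/11| = |305*11 - 50*67|/(67*11) = 5/737.
Cross-multiplying, 2*737 = 1474 < 3015 = 5*603, so 2/603 is smaller: the convergent 41/9 is closer to x than 50/11.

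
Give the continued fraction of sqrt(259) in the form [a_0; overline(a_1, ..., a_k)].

[16; overline(10, 1, 2, 3, 4, 3, 2, 1, 10, 32)]

Write x_i = (sqrt(259) + m_i)/d_i with (m_0, d_0) = (0, 1). a_0 = floor(sqrt(259)) = 16, since 16^2 = 256 <= 259 < 289 = 17^2.
Iterate m_{i+1} = d_i*a_i - m_i, d_{i+1} = (259 - m_{i+1}^2)/d_i, a_{i+1} = floor((a_0 + m_{i+1})/d_{i+1}):
  m_1 = 1*16 - 0 = 16, d_1 = (259 - 16^2)/1 = 3/1 = 3, a_1 = floor((16 + 16)/3) = 10.
  m_2 = 3*10 - 16 = 14, d_2 = (259 - 14^2)/3 = 63/3 = 21, a_2 = floor((16 + 14)/21) = 1.
  m_3 = 21*1 - 14 = 7, d_3 = (259 - 7^2)/21 = 210/21 = 10, a_3 = floor((16 + 7)/10) = 2.
  m_4 = 10*2 - 7 = 13, d_4 = (259 - 13^2)/10 = 90/10 = 9, a_4 = floor((16 + 13)/9) = 3.
  m_5 = 9*3 - 13 = 14, d_5 = (259 - 14^2)/9 = 63/9 = 7, a_5 = floor((16 + 14)/7) = 4.
  m_6 = 7*4 - 14 = 14, d_6 = (259 - 14^2)/7 = 63/7 = 9, a_6 = floor((16 + 14)/9) = 3.
  m_7 = 9*3 - 14 = 13, d_7 = (259 - 13^2)/9 = 90/9 = 10, a_7 = floor((16 + 13)/10) = 2.
  m_8 = 10*2 - 13 = 7, d_8 = (259 - 7^2)/10 = 210/10 = 21, a_8 = floor((16 + 7)/21) = 1.
  m_9 = 21*1 - 7 = 14, d_9 = (259 - 14^2)/21 = 63/21 = 3, a_9 = floor((16 + 14)/3) = 10.
  m_10 = 3*10 - 14 = 16, d_10 = (259 - 16^2)/3 = 3/3 = 1, a_10 = floor((16 + 16)/1) = 32.
  m_11 = 1*32 - 16 = 16, d_11 = (259 - 16^2)/1 = 3/1 = 3: (m_11, d_11) = (m_1, d_1) = (16, 3), so from here the quotients repeat a_1, ..., a_10; the period length is 10.
Hence the expansion of sqrt(259) is a_0 = 16 followed by the repeating block 10, 1, 2, 3, 4, 3, 2, 1, 10, 32 (period 10).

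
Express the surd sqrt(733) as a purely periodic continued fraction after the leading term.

Write x_i = (sqrt(733) + m_i)/d_i with (m_0, d_0) = (0, 1). a_0 = floor(sqrt(733)) = 27, since 27^2 = 729 <= 733 < 784 = 28^2.
Iterate m_{i+1} = d_i*a_i - m_i, d_{i+1} = (733 - m_{i+1}^2)/d_i, a_{i+1} = floor((a_0 + m_{i+1})/d_{i+1}):
  m_1 = 1*27 - 0 = 27, d_1 = (733 - 27^2)/1 = 4/1 = 4, a_1 = floor((27 + 27)/4) = 13.
  m_2 = 4*13 - 27 = 25, d_2 = (733 - 25^2)/4 = 108/4 = 27, a_2 = floor((27 + 25)/27) = 1.
  m_3 = 27*1 - 25 = 2, d_3 = (733 - 2^2)/27 = 729/27 = 27, a_3 = floor((27 + 2)/27) = 1.
  m_4 = 27*1 - 2 = 25, d_4 = (733 - 25^2)/27 = 108/27 = 4, a_4 = floor((27 + 25)/4) = 13.
  m_5 = 4*13 - 25 = 27, d_5 = (733 - 27^2)/4 = 4/4 = 1, a_5 = floor((27 + 27)/1) = 54.
  m_6 = 1*54 - 27 = 27, d_6 = (733 - 27^2)/1 = 4/1 = 4: (m_6, d_6) = (m_1, d_1) = (27, 4), so from here the quotients repeat a_1, ..., a_5; the period length is 5.
Hence the expansion of sqrt(733) is a_0 = 27 followed by the repeating block 13, 1, 1, 13, 54 (period 5).

[27; (13, 1, 1, 13, 54)]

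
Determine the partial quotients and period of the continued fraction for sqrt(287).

Write x_i = (sqrt(287) + m_i)/d_i with (m_0, d_0) = (0, 1). a_0 = floor(sqrt(287)) = 16, since 16^2 = 256 <= 287 < 289 = 17^2.
Iterate m_{i+1} = d_i*a_i - m_i, d_{i+1} = (287 - m_{i+1}^2)/d_i, a_{i+1} = floor((a_0 + m_{i+1})/d_{i+1}):
  m_1 = 1*16 - 0 = 16, d_1 = (287 - 16^2)/1 = 31/1 = 31, a_1 = floor((16 + 16)/31) = 1.
  m_2 = 31*1 - 16 = 15, d_2 = (287 - 15^2)/31 = 62/31 = 2, a_2 = floor((16 + 15)/2) = 15.
  m_3 = 2*15 - 15 = 15, d_3 = (287 - 15^2)/2 = 62/2 = 31, a_3 = floor((16 + 15)/31) = 1.
  m_4 = 31*1 - 15 = 16, d_4 = (287 - 16^2)/31 = 31/31 = 1, a_4 = floor((16 + 16)/1) = 32.
  m_5 = 1*32 - 16 = 16, d_5 = (287 - 16^2)/1 = 31/1 = 31: (m_5, d_5) = (m_1, d_1) = (16, 31), so from here the quotients repeat a_1, ..., a_4; the period length is 4.
Hence the expansion of sqrt(287) is a_0 = 16 followed by the repeating block 1, 15, 1, 32 (period 4).

[16; (1, 15, 1, 32)]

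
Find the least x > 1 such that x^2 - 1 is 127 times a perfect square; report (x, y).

First expand sqrt(127) as a continued fraction. With x_i = (sqrt(127) + m_i)/d_i and (m_0, d_0) = (0, 1): a_0 = floor(sqrt(127)) = 11, since 11^2 = 121 <= 127 < 144 = 12^2.
Iterate m_{i+1} = d_i*a_i - m_i, d_{i+1} = (127 - m_{i+1}^2)/d_i, a_{i+1} = floor((a_0 + m_{i+1})/d_{i+1}):
  m_1 = 1*11 - 0 = 11, d_1 = (127 - 11^2)/1 = 6/1 = 6, a_1 = floor((11 + 11)/6) = 3.
  m_2 = 6*3 - 11 = 7, d_2 = (127 - 7^2)/6 = 78/6 = 13, a_2 = floor((11 + 7)/13) = 1.
  m_3 = 13*1 - 7 = 6, d_3 = (127 - 6^2)/13 = 91/13 = 7, a_3 = floor((11 + 6)/7) = 2.
  m_4 = 7*2 - 6 = 8, d_4 = (127 - 8^2)/7 = 63/7 = 9, a_4 = floor((11 + 8)/9) = 2.
  m_5 = 9*2 - 8 = 10, d_5 = (127 - 10^2)/9 = 27/9 = 3, a_5 = floor((11 + 10)/3) = 7.
  m_6 = 3*7 - 10 = 11, d_6 = (127 - 11^2)/3 = 6/3 = 2, a_6 = floor((11 + 11)/2) = 11.
  m_7 = 2*11 - 11 = 11, d_7 = (127 - 11^2)/2 = 6/2 = 3, a_7 = floor((11 + 11)/3) = 7.
  m_8 = 3*7 - 11 = 10, d_8 = (127 - 10^2)/3 = 27/3 = 9, a_8 = floor((11 + 10)/9) = 2.
  m_9 = 9*2 - 10 = 8, d_9 = (127 - 8^2)/9 = 63/9 = 7, a_9 = floor((11 + 8)/7) = 2.
  m_10 = 7*2 - 8 = 6, d_10 = (127 - 6^2)/7 = 91/7 = 13, a_10 = floor((11 + 6)/13) = 1.
  m_11 = 13*1 - 6 = 7, d_11 = (127 - 7^2)/13 = 78/13 = 6, a_11 = floor((11 + 7)/6) = 3.
  m_12 = 6*3 - 7 = 11, d_12 = (127 - 11^2)/6 = 6/6 = 1, a_12 = floor((11 + 11)/1) = 22.
  m_13 = 1*22 - 11 = 11, d_13 = (127 - 11^2)/1 = 6/1 = 6: (m_13, d_13) = (m_1, d_1) = (11, 6), so from here the quotients repeat a_1, ..., a_12; the period length is 12.
So sqrt(127) = [11; (3, 1, 2, 2, 7, 11, 7, 2, 2, 1, 3, 22)] with period length k = 12.
k is even, so the fundamental solution of x^2 - 127y^2 = 1 is (p_{k-1}, q_{k-1}) = (p_11, q_11); compute convergents through index 11.
Convergents (p_i = a_i*p_{i-1} + p_{i-2}, q_i = a_i*q_{i-1} + q_{i-2} with p_{-2}=0, p_{-1}=1, q_{-2}=1, q_{-1}=0):
  i=0: a_0=11, p_0 = 11*1 + 0 = 11, q_0 = 11*0 + 1 = 1.
  i=1: a_1=3, p_1 = 3*11 + 1 = 34, q_1 = 3*1 + 0 = 3.
  i=2: a_2=1, p_2 = 1*34 + 11 = 45, q_2 = 1*3 + 1 = 4.
  i=3: a_3=2, p_3 = 2*45 + 34 = 124, q_3 = 2*4 + 3 = 11.
  i=4: a_4=2, p_4 = 2*124 + 45 = 293, q_4 = 2*11 + 4 = 26.
  i=5: a_5=7, p_5 = 7*293 + 124 = 2175, q_5 = 7*26 + 11 = 193.
  i=6: a_6=11, p_6 = 11*2175 + 293 = 24218, q_6 = 11*193 + 26 = 2149.
  i=7: a_7=7, p_7 = 7*24218 + 2175 = 171701, q_7 = 7*2149 + 193 = 15236.
  i=8: a_8=2, p_8 = 2*171701 + 24218 = 367620, q_8 = 2*15236 + 2149 = 32621.
  i=9: a_9=2, p_9 = 2*367620 + 171701 = 906941, q_9 = 2*32621 + 15236 = 80478.
  i=10: a_10=1, p_10 = 1*906941 + 367620 = 1274561, q_10 = 1*80478 + 32621 = 113099.
  i=11: a_11=3, p_11 = 3*1274561 + 906941 = 4730624, q_11 = 3*113099 + 80478 = 419775.
Check: 4730624^2 - 127*419775^2 = 22378803429376 - 22378803429375 = 1, so (x, y) = (4730624, 419775) solves the equation, and by the theorem it is the least positive solution.

(x, y) = (4730624, 419775)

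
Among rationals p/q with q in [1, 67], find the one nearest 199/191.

Expand x = 199/191 as a continued fraction with the Euclidean algorithm:
  199 = 1*191 + 8, so a_0 = 1.
  191 = 23*8 + 7, so a_1 = 23.
  8 = 1*7 + 1, so a_2 = 1.
  7 = 7*1 + 0, so a_3 = 7.
so x = [1; 23, 1, 7].
Convergents (p_i = a_i*p_{i-1} + p_{i-2}, q_i = a_i*q_{i-1} + q_{i-2} with p_{-2}=0, p_{-1}=1, q_{-2}=1, q_{-1}=0), until the denominator exceeds 67:
  i=0: a_0=1, p_0 = 1*1 + 0 = 1, q_0 = 1*0 + 1 = 1.
  i=1: a_1=23, p_1 = 23*1 + 1 = 24, q_1 = 23*1 + 0 = 23.
  i=2: a_2=1, p_2 = 1*24 + 1 = 25, q_2 = 1*23 + 1 = 24.
  i=3: a_3=7, p_3 = 7*25 + 24 = 199, q_3 = 7*24 + 23 = 191.
q_3 = 191 > 67, so the last convergent with denominator <= 67 is p_2/q_2 = 25/24.
The closest fraction with denominator <= 67 is either p_2/q_2 or the intermediate fraction (k*p_2 + p_1)/(k*q_2 + q_1) with the largest k >= 1 whose denominator stays <= 67; these approach x as k grows, and every other convergent or intermediate fraction in range is farther away.
Largest k: floor((67 - q_1)/q_2) = floor((67 - 23)/24) = 1.
That gives (1*25 + 24)/(1*24 + 23) = 49/47.
Compare the errors: |x - 25/24| = |199*24 - 25*191|/(191*24) = 1/4584, and |x - 49/47| = |199*47 - 49*191|/(191*47) = 6/8977.
Cross-multiplying, 1*8977 = 8977 < 27504 = 6*4584, so 1/4584 is smaller: the convergent 25/24 is closer to x than 49/47.

25/24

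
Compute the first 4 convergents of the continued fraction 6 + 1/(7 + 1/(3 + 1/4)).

6/1, 43/7, 135/22, 583/95

Using the convergent recurrence p_i = a_i*p_{i-1} + p_{i-2}, q_i = a_i*q_{i-1} + q_{i-2} with p_{-2}=0, p_{-1}=1, q_{-2}=1, q_{-1}=0:
  i=0: a_0=6, p_0 = 6*1 + 0 = 6, q_0 = 6*0 + 1 = 1.
  i=1: a_1=7, p_1 = 7*6 + 1 = 43, q_1 = 7*1 + 0 = 7.
  i=2: a_2=3, p_2 = 3*43 + 6 = 135, q_2 = 3*7 + 1 = 22.
  i=3: a_3=4, p_3 = 4*135 + 43 = 583, q_3 = 4*22 + 7 = 95.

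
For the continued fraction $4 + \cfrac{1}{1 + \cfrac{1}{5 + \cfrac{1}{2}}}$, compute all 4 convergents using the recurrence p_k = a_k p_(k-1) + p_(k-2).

Using the convergent recurrence p_i = a_i*p_{i-1} + p_{i-2}, q_i = a_i*q_{i-1} + q_{i-2} with p_{-2}=0, p_{-1}=1, q_{-2}=1, q_{-1}=0:
  i=0: a_0=4, p_0 = 4*1 + 0 = 4, q_0 = 4*0 + 1 = 1.
  i=1: a_1=1, p_1 = 1*4 + 1 = 5, q_1 = 1*1 + 0 = 1.
  i=2: a_2=5, p_2 = 5*5 + 4 = 29, q_2 = 5*1 + 1 = 6.
  i=3: a_3=2, p_3 = 2*29 + 5 = 63, q_3 = 2*6 + 1 = 13.

4/1, 5/1, 29/6, 63/13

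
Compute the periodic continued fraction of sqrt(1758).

[41; (1, 12, 1, 82)]

Write x_i = (sqrt(1758) + m_i)/d_i with (m_0, d_0) = (0, 1). a_0 = floor(sqrt(1758)) = 41, since 41^2 = 1681 <= 1758 < 1764 = 42^2.
Iterate m_{i+1} = d_i*a_i - m_i, d_{i+1} = (1758 - m_{i+1}^2)/d_i, a_{i+1} = floor((a_0 + m_{i+1})/d_{i+1}):
  m_1 = 1*41 - 0 = 41, d_1 = (1758 - 41^2)/1 = 77/1 = 77, a_1 = floor((41 + 41)/77) = 1.
  m_2 = 77*1 - 41 = 36, d_2 = (1758 - 36^2)/77 = 462/77 = 6, a_2 = floor((41 + 36)/6) = 12.
  m_3 = 6*12 - 36 = 36, d_3 = (1758 - 36^2)/6 = 462/6 = 77, a_3 = floor((41 + 36)/77) = 1.
  m_4 = 77*1 - 36 = 41, d_4 = (1758 - 41^2)/77 = 77/77 = 1, a_4 = floor((41 + 41)/1) = 82.
  m_5 = 1*82 - 41 = 41, d_5 = (1758 - 41^2)/1 = 77/1 = 77: (m_5, d_5) = (m_1, d_1) = (41, 77), so from here the quotients repeat a_1, ..., a_4; the period length is 4.
Hence the expansion of sqrt(1758) is a_0 = 41 followed by the repeating block 1, 12, 1, 82 (period 4).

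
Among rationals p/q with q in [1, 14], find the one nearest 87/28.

Expand x = 87/28 as a continued fraction with the Euclidean algorithm:
  87 = 3*28 + 3, so a_0 = 3.
  28 = 9*3 + 1, so a_1 = 9.
  3 = 3*1 + 0, so a_2 = 3.
so x = [3; 9, 3].
Convergents (p_i = a_i*p_{i-1} + p_{i-2}, q_i = a_i*q_{i-1} + q_{i-2} with p_{-2}=0, p_{-1}=1, q_{-2}=1, q_{-1}=0), until the denominator exceeds 14:
  i=0: a_0=3, p_0 = 3*1 + 0 = 3, q_0 = 3*0 + 1 = 1.
  i=1: a_1=9, p_1 = 9*3 + 1 = 28, q_1 = 9*1 + 0 = 9.
  i=2: a_2=3, p_2 = 3*28 + 3 = 87, q_2 = 3*9 + 1 = 28.
q_2 = 28 > 14, so the last convergent with denominator <= 14 is p_1/q_1 = 28/9.
The closest fraction with denominator <= 14 is either p_1/q_1 or the intermediate fraction (k*p_1 + p_0)/(k*q_1 + q_0) with the largest k >= 1 whose denominator stays <= 14; these approach x as k grows, and every other convergent or intermediate fraction in range is farther away.
Largest k: floor((14 - q_0)/q_1) = floor((14 - 1)/9) = 1.
That gives (1*28 + 3)/(1*9 + 1) = 31/10.
Compare the errors: |x - 28/9| = |87*9 - 28*28|/(28*9) = 1/252, and |x - 31/10| = |87*10 - 31*28|/(28*10) = 2/280.
Cross-multiplying, 1*280 = 280 < 504 = 2*252, so 1/252 is smaller: the convergent 28/9 is closer to x than 31/10.

28/9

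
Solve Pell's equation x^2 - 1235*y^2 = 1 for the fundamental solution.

First expand sqrt(1235) as a continued fraction. With x_i = (sqrt(1235) + m_i)/d_i and (m_0, d_0) = (0, 1): a_0 = floor(sqrt(1235)) = 35, since 35^2 = 1225 <= 1235 < 1296 = 36^2.
Iterate m_{i+1} = d_i*a_i - m_i, d_{i+1} = (1235 - m_{i+1}^2)/d_i, a_{i+1} = floor((a_0 + m_{i+1})/d_{i+1}):
  m_1 = 1*35 - 0 = 35, d_1 = (1235 - 35^2)/1 = 10/1 = 10, a_1 = floor((35 + 35)/10) = 7.
  m_2 = 10*7 - 35 = 35, d_2 = (1235 - 35^2)/10 = 10/10 = 1, a_2 = floor((35 + 35)/1) = 70.
  m_3 = 1*70 - 35 = 35, d_3 = (1235 - 35^2)/1 = 10/1 = 10: (m_3, d_3) = (m_1, d_1) = (35, 10), so from here the quotients repeat a_1, a_2; the period length is 2.
So sqrt(1235) = [35; (7, 70)] with period length k = 2.
k is even, so the fundamental solution of x^2 - 1235y^2 = 1 is (p_{k-1}, q_{k-1}) = (p_1, q_1); compute convergents through index 1.
Convergents (p_i = a_i*p_{i-1} + p_{i-2}, q_i = a_i*q_{i-1} + q_{i-2} with p_{-2}=0, p_{-1}=1, q_{-2}=1, q_{-1}=0):
  i=0: a_0=35, p_0 = 35*1 + 0 = 35, q_0 = 35*0 + 1 = 1.
  i=1: a_1=7, p_1 = 7*35 + 1 = 246, q_1 = 7*1 + 0 = 7.
Check: 246^2 - 1235*7^2 = 60516 - 60515 = 1, so (x, y) = (246, 7) solves the equation, and by the theorem it is the least positive solution.

(x, y) = (246, 7)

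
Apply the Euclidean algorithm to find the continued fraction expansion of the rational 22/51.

[0; 2, 3, 7]

Run the Euclidean algorithm on 22 and 51; the successive quotients are the partial quotients a_0, a_1, ... (each step inverts the fractional part left over by the previous one):
  22 = 0*51 + 22, so a_0 = 0.
  51 = 2*22 + 7, so a_1 = 2.
  22 = 3*7 + 1, so a_2 = 3.
  7 = 7*1 + 0, so a_3 = 7.
The remainder reaches 0 after 4 divisions, so the expansion has 4 partial quotients, read off in order.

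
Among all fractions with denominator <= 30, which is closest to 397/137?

84/29

Expand x = 397/137 as a continued fraction with the Euclidean algorithm:
  397 = 2*137 + 123, so a_0 = 2.
  137 = 1*123 + 14, so a_1 = 1.
  123 = 8*14 + 11, so a_2 = 8.
  14 = 1*11 + 3, so a_3 = 1.
  11 = 3*3 + 2, so a_4 = 3.
  3 = 1*2 + 1, so a_5 = 1.
  2 = 2*1 + 0, so a_6 = 2.
so x = [2; 1, 8, 1, 3, 1, 2].
Convergents (p_i = a_i*p_{i-1} + p_{i-2}, q_i = a_i*q_{i-1} + q_{i-2} with p_{-2}=0, p_{-1}=1, q_{-2}=1, q_{-1}=0), until the denominator exceeds 30:
  i=0: a_0=2, p_0 = 2*1 + 0 = 2, q_0 = 2*0 + 1 = 1.
  i=1: a_1=1, p_1 = 1*2 + 1 = 3, q_1 = 1*1 + 0 = 1.
  i=2: a_2=8, p_2 = 8*3 + 2 = 26, q_2 = 8*1 + 1 = 9.
  i=3: a_3=1, p_3 = 1*26 + 3 = 29, q_3 = 1*9 + 1 = 10.
  i=4: a_4=3, p_4 = 3*29 + 26 = 113, q_4 = 3*10 + 9 = 39.
q_4 = 39 > 30, so the last convergent with denominator <= 30 is p_3/q_3 = 29/10.
The closest fraction with denominator <= 30 is either p_3/q_3 or the intermediate fraction (k*p_3 + p_2)/(k*q_3 + q_2) with the largest k >= 1 whose denominator stays <= 30; these approach x as k grows, and every other convergent or intermediate fraction in range is farther away.
Largest k: floor((30 - q_2)/q_3) = floor((30 - 9)/10) = 2.
That gives (2*29 + 26)/(2*10 + 9) = 84/29.
Compare the errors: |x - 29/10| = |397*10 - 29*137|/(137*10) = 3/1370, and |x - 84/29| = |397*29 - 84*137|/(137*29) = 5/3973.
Cross-multiplying, 5*1370 = 6850 < 11919 = 3*3973, so 5/3973 is smaller: the intermediate fraction 84/29 is closer to x than 29/10.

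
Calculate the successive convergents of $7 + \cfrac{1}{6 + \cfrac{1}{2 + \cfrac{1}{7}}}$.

Using the convergent recurrence p_i = a_i*p_{i-1} + p_{i-2}, q_i = a_i*q_{i-1} + q_{i-2} with p_{-2}=0, p_{-1}=1, q_{-2}=1, q_{-1}=0:
  i=0: a_0=7, p_0 = 7*1 + 0 = 7, q_0 = 7*0 + 1 = 1.
  i=1: a_1=6, p_1 = 6*7 + 1 = 43, q_1 = 6*1 + 0 = 6.
  i=2: a_2=2, p_2 = 2*43 + 7 = 93, q_2 = 2*6 + 1 = 13.
  i=3: a_3=7, p_3 = 7*93 + 43 = 694, q_3 = 7*13 + 6 = 97.

7/1, 43/6, 93/13, 694/97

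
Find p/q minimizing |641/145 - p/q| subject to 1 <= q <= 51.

Expand x = 641/145 as a continued fraction with the Euclidean algorithm:
  641 = 4*145 + 61, so a_0 = 4.
  145 = 2*61 + 23, so a_1 = 2.
  61 = 2*23 + 15, so a_2 = 2.
  23 = 1*15 + 8, so a_3 = 1.
  15 = 1*8 + 7, so a_4 = 1.
  8 = 1*7 + 1, so a_5 = 1.
  7 = 7*1 + 0, so a_6 = 7.
so x = [4; 2, 2, 1, 1, 1, 7].
Convergents (p_i = a_i*p_{i-1} + p_{i-2}, q_i = a_i*q_{i-1} + q_{i-2} with p_{-2}=0, p_{-1}=1, q_{-2}=1, q_{-1}=0), until the denominator exceeds 51:
  i=0: a_0=4, p_0 = 4*1 + 0 = 4, q_0 = 4*0 + 1 = 1.
  i=1: a_1=2, p_1 = 2*4 + 1 = 9, q_1 = 2*1 + 0 = 2.
  i=2: a_2=2, p_2 = 2*9 + 4 = 22, q_2 = 2*2 + 1 = 5.
  i=3: a_3=1, p_3 = 1*22 + 9 = 31, q_3 = 1*5 + 2 = 7.
  i=4: a_4=1, p_4 = 1*31 + 22 = 53, q_4 = 1*7 + 5 = 12.
  i=5: a_5=1, p_5 = 1*53 + 31 = 84, q_5 = 1*12 + 7 = 19.
  i=6: a_6=7, p_6 = 7*84 + 53 = 641, q_6 = 7*19 + 12 = 145.
q_6 = 145 > 51, so the last convergent with denominator <= 51 is p_5/q_5 = 84/19.
The closest fraction with denominator <= 51 is either p_5/q_5 or the intermediate fraction (k*p_5 + p_4)/(k*q_5 + q_4) with the largest k >= 1 whose denominator stays <= 51; these approach x as k grows, and every other convergent or intermediate fraction in range is farther away.
Largest k: floor((51 - q_4)/q_5) = floor((51 - 12)/19) = 2.
That gives (2*84 + 53)/(2*19 + 12) = 221/50.
Compare the errors: |x - 84/19| = |641*19 - 84*145|/(145*19) = 1/2755, and |x - 221/50| = |641*50 - 221*145|/(145*50) = 5/7250.
Cross-multiplying, 1*7250 = 7250 < 13775 = 5*2755, so 1/2755 is smaller: the convergent 84/19 is closer to x than 221/50.

84/19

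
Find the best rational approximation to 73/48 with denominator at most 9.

Expand x = 73/48 as a continued fraction with the Euclidean algorithm:
  73 = 1*48 + 25, so a_0 = 1.
  48 = 1*25 + 23, so a_1 = 1.
  25 = 1*23 + 2, so a_2 = 1.
  23 = 11*2 + 1, so a_3 = 11.
  2 = 2*1 + 0, so a_4 = 2.
so x = [1; 1, 1, 11, 2].
Convergents (p_i = a_i*p_{i-1} + p_{i-2}, q_i = a_i*q_{i-1} + q_{i-2} with p_{-2}=0, p_{-1}=1, q_{-2}=1, q_{-1}=0), until the denominator exceeds 9:
  i=0: a_0=1, p_0 = 1*1 + 0 = 1, q_0 = 1*0 + 1 = 1.
  i=1: a_1=1, p_1 = 1*1 + 1 = 2, q_1 = 1*1 + 0 = 1.
  i=2: a_2=1, p_2 = 1*2 + 1 = 3, q_2 = 1*1 + 1 = 2.
  i=3: a_3=11, p_3 = 11*3 + 2 = 35, q_3 = 11*2 + 1 = 23.
q_3 = 23 > 9, so the last convergent with denominator <= 9 is p_2/q_2 = 3/2.
The closest fraction with denominator <= 9 is either p_2/q_2 or the intermediate fraction (k*p_2 + p_1)/(k*q_2 + q_1) with the largest k >= 1 whose denominator stays <= 9; these approach x as k grows, and every other convergent or intermediate fraction in range is farther away.
Largest k: floor((9 - q_1)/q_2) = floor((9 - 1)/2) = 4.
That gives (4*3 + 2)/(4*2 + 1) = 14/9.
Compare the errors: |x - 3/2| = |73*2 - 3*48|/(48*2) = 2/96, and |x - 14/9| = |73*9 - 14*48|/(48*9) = 15/432.
Cross-multiplying, 2*432 = 864 < 1440 = 15*96, so 2/96 is smaller: the convergent 3/2 is closer to x than 14/9.

3/2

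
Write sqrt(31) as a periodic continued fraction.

Write x_i = (sqrt(31) + m_i)/d_i with (m_0, d_0) = (0, 1). a_0 = floor(sqrt(31)) = 5, since 5^2 = 25 <= 31 < 36 = 6^2.
Iterate m_{i+1} = d_i*a_i - m_i, d_{i+1} = (31 - m_{i+1}^2)/d_i, a_{i+1} = floor((a_0 + m_{i+1})/d_{i+1}):
  m_1 = 1*5 - 0 = 5, d_1 = (31 - 5^2)/1 = 6/1 = 6, a_1 = floor((5 + 5)/6) = 1.
  m_2 = 6*1 - 5 = 1, d_2 = (31 - 1^2)/6 = 30/6 = 5, a_2 = floor((5 + 1)/5) = 1.
  m_3 = 5*1 - 1 = 4, d_3 = (31 - 4^2)/5 = 15/5 = 3, a_3 = floor((5 + 4)/3) = 3.
  m_4 = 3*3 - 4 = 5, d_4 = (31 - 5^2)/3 = 6/3 = 2, a_4 = floor((5 + 5)/2) = 5.
  m_5 = 2*5 - 5 = 5, d_5 = (31 - 5^2)/2 = 6/2 = 3, a_5 = floor((5 + 5)/3) = 3.
  m_6 = 3*3 - 5 = 4, d_6 = (31 - 4^2)/3 = 15/3 = 5, a_6 = floor((5 + 4)/5) = 1.
  m_7 = 5*1 - 4 = 1, d_7 = (31 - 1^2)/5 = 30/5 = 6, a_7 = floor((5 + 1)/6) = 1.
  m_8 = 6*1 - 1 = 5, d_8 = (31 - 5^2)/6 = 6/6 = 1, a_8 = floor((5 + 5)/1) = 10.
  m_9 = 1*10 - 5 = 5, d_9 = (31 - 5^2)/1 = 6/1 = 6: (m_9, d_9) = (m_1, d_1) = (5, 6), so from here the quotients repeat a_1, ..., a_8; the period length is 8.
Hence the expansion of sqrt(31) is a_0 = 5 followed by the repeating block 1, 1, 3, 5, 3, 1, 1, 10 (period 8).

[5; (1, 1, 3, 5, 3, 1, 1, 10)]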